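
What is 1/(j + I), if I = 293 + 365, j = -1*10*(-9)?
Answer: 1/748 ≈ 0.0013369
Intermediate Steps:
j = 90 (j = -10*(-9) = 90)
I = 658
1/(j + I) = 1/(90 + 658) = 1/748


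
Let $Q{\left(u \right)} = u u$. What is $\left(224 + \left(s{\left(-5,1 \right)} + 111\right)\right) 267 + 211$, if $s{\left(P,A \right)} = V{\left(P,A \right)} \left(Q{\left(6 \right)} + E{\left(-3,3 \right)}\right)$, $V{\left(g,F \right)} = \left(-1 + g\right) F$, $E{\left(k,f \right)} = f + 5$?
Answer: $19168$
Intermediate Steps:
$E{\left(k,f \right)} = 5 + f$
$V{\left(g,F \right)} = F \left(-1 + g\right)$
$Q{\left(u \right)} = u^{2}$
$s{\left(P,A \right)} = 44 A \left(-1 + P\right)$ ($s{\left(P,A \right)} = A \left(-1 + P\right) \left(6^{2} + \left(5 + 3\right)\right) = A \left(-1 + P\right) \left(36 + 8\right) = A \left(-1 + P\right) 44 = 44 A \left(-1 + P\right)$)
$\left(224 + \left(s{\left(-5,1 \right)} + 111\right)\right) 267 + 211 = \left(224 + \left(44 \cdot 1 \left(-1 - 5\right) + 111\right)\right) 267 + 211 = \left(224 + \left(44 \cdot 1 \left(-6\right) + 111\right)\right) 267 + 211 = \left(224 + \left(-264 + 111\right)\right) 267 + 211 = \left(224 - 153\right) 267 + 211 = 71 \cdot 267 + 211 = 18957 + 211 = 19168$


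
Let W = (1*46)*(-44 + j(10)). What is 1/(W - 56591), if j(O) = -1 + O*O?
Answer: -1/54061 ≈ -1.8498e-5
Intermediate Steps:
j(O) = -1 + O²
W = 2530 (W = (1*46)*(-44 + (-1 + 10²)) = 46*(-44 + (-1 + 100)) = 46*(-44 + 99) = 46*55 = 2530)
1/(W - 56591) = 1/(2530 - 56591) = 1/(-54061) = -1/54061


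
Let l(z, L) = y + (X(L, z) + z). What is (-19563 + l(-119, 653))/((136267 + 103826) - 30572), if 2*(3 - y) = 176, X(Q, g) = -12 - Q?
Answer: -20432/209521 ≈ -0.097518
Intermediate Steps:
y = -85 (y = 3 - 1/2*176 = 3 - 88 = -85)
l(z, L) = -97 + z - L (l(z, L) = -85 + ((-12 - L) + z) = -85 + (-12 + z - L) = -97 + z - L)
(-19563 + l(-119, 653))/((136267 + 103826) - 30572) = (-19563 + (-97 - 119 - 1*653))/((136267 + 103826) - 30572) = (-19563 + (-97 - 119 - 653))/(240093 - 30572) = (-19563 - 869)/209521 = -20432*1/209521 = -20432/209521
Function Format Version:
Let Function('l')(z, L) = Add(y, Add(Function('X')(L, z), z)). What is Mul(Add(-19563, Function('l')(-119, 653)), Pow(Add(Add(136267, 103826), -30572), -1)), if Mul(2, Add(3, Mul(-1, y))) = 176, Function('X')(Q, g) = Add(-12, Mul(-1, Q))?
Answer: Rational(-20432, 209521) ≈ -0.097518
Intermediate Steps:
y = -85 (y = Add(3, Mul(Rational(-1, 2), 176)) = Add(3, -88) = -85)
Function('l')(z, L) = Add(-97, z, Mul(-1, L)) (Function('l')(z, L) = Add(-85, Add(Add(-12, Mul(-1, L)), z)) = Add(-85, Add(-12, z, Mul(-1, L))) = Add(-97, z, Mul(-1, L)))
Mul(Add(-19563, Function('l')(-119, 653)), Pow(Add(Add(136267, 103826), -30572), -1)) = Mul(Add(-19563, Add(-97, -119, Mul(-1, 653))), Pow(Add(Add(136267, 103826), -30572), -1)) = Mul(Add(-19563, Add(-97, -119, -653)), Pow(Add(240093, -30572), -1)) = Mul(Add(-19563, -869), Pow(209521, -1)) = Mul(-20432, Rational(1, 209521)) = Rational(-20432, 209521)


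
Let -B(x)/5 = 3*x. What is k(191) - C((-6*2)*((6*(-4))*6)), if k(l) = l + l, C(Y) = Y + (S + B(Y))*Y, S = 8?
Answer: 44774590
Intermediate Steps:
B(x) = -15*x
C(Y) = Y + Y*(8 - 15*Y) (C(Y) = Y + (8 - 15*Y)*Y = Y + Y*(8 - 15*Y))
k(l) = 2*l
k(191) - C((-6*2)*((6*(-4))*6)) = 2*191 - 3*(-6*2)*((6*(-4))*6)*(3 - 5*(-6*2)*(6*(-4))*6) = 382 - 3*(-(-288)*6)*(3 - (-60)*(-24*6)) = 382 - 3*(-12*(-144))*(3 - (-60)*(-144)) = 382 - 3*1728*(3 - 5*1728) = 382 - 3*1728*(3 - 8640) = 382 - 3*1728*(-8637) = 382 - 1*(-44774208) = 382 + 44774208 = 44774590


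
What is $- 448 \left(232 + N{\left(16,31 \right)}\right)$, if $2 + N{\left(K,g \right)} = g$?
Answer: $-116928$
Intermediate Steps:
$N{\left(K,g \right)} = -2 + g$
$- 448 \left(232 + N{\left(16,31 \right)}\right) = - 448 \left(232 + \left(-2 + 31\right)\right) = - 448 \left(232 + 29\right) = \left(-448\right) 261 = -116928$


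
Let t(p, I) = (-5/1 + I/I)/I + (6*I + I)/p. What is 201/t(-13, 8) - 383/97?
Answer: -554797/12125 ≈ -45.756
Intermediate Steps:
t(p, I) = -4/I + 7*I/p (t(p, I) = (-5*1 + 1)/I + (7*I)/p = (-5 + 1)/I + 7*I/p = -4/I + 7*I/p)
201/t(-13, 8) - 383/97 = 201/(-4/8 + 7*8/(-13)) - 383/97 = 201/(-4*⅛ + 7*8*(-1/13)) - 383*1/97 = 201/(-½ - 56/13) - 383/97 = 201/(-125/26) - 383/97 = 201*(-26/125) - 383/97 = -5226/125 - 383/97 = -554797/12125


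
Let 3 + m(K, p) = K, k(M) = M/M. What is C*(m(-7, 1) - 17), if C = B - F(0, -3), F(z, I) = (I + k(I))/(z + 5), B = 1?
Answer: -189/5 ≈ -37.800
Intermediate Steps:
k(M) = 1
m(K, p) = -3 + K
F(z, I) = (1 + I)/(5 + z) (F(z, I) = (I + 1)/(z + 5) = (1 + I)/(5 + z))
C = 7/5 (C = 1 - (1 - 3)/(5 + 0) = 1 - (-2)/5 = 1 - 1*(-2/5) = 1 + 2/5 = 7/5 ≈ 1.4000)
C*(m(-7, 1) - 17) = 7*((-3 - 7) - 17)/5 = 7*(-10 - 17)/5 = (7/5)*(-27) = -189/5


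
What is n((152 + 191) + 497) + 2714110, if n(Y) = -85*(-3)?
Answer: 2714365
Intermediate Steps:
n(Y) = 255
n((152 + 191) + 497) + 2714110 = 255 + 2714110 = 2714365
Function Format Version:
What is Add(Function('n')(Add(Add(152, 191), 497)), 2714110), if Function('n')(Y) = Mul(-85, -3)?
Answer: 2714365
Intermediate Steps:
Function('n')(Y) = 255
Add(Function('n')(Add(Add(152, 191), 497)), 2714110) = Add(255, 2714110) = 2714365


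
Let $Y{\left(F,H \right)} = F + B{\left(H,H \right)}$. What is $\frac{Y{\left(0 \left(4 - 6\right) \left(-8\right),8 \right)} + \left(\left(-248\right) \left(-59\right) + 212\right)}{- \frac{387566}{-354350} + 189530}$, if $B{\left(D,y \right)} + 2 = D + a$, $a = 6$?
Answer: $\frac{877370600}{11193390511} \approx 0.078383$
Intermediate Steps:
$B{\left(D,y \right)} = 4 + D$ ($B{\left(D,y \right)} = -2 + \left(D + 6\right) = -2 + \left(6 + D\right) = 4 + D$)
$Y{\left(F,H \right)} = 4 + F + H$ ($Y{\left(F,H \right)} = F + \left(4 + H\right) = 4 + F + H$)
$\frac{Y{\left(0 \left(4 - 6\right) \left(-8\right),8 \right)} + \left(\left(-248\right) \left(-59\right) + 212\right)}{- \frac{387566}{-354350} + 189530} = \frac{\left(4 + 0 \left(4 - 6\right) \left(-8\right) + 8\right) + \left(\left(-248\right) \left(-59\right) + 212\right)}{- \frac{387566}{-354350} + 189530} = \frac{\left(4 + 0 \left(4 - 6\right) \left(-8\right) + 8\right) + \left(14632 + 212\right)}{\left(-387566\right) \left(- \frac{1}{354350}\right) + 189530} = \frac{\left(4 + 0 \left(-2\right) \left(-8\right) + 8\right) + 14844}{\frac{193783}{177175} + 189530} = \frac{\left(4 + 0 \left(-8\right) + 8\right) + 14844}{\frac{33580171533}{177175}} = \left(\left(4 + 0 + 8\right) + 14844\right) \frac{177175}{33580171533} = \left(12 + 14844\right) \frac{177175}{33580171533} = 14856 \cdot \frac{177175}{33580171533} = \frac{877370600}{11193390511}$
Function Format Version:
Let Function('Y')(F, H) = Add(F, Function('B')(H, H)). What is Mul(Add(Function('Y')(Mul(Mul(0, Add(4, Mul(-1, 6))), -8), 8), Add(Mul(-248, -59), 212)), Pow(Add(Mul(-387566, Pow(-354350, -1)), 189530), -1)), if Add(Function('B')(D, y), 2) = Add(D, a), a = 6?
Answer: Rational(877370600, 11193390511) ≈ 0.078383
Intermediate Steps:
Function('B')(D, y) = Add(4, D) (Function('B')(D, y) = Add(-2, Add(D, 6)) = Add(-2, Add(6, D)) = Add(4, D))
Function('Y')(F, H) = Add(4, F, H) (Function('Y')(F, H) = Add(F, Add(4, H)) = Add(4, F, H))
Mul(Add(Function('Y')(Mul(Mul(0, Add(4, Mul(-1, 6))), -8), 8), Add(Mul(-248, -59), 212)), Pow(Add(Mul(-387566, Pow(-354350, -1)), 189530), -1)) = Mul(Add(Add(4, Mul(Mul(0, Add(4, Mul(-1, 6))), -8), 8), Add(Mul(-248, -59), 212)), Pow(Add(Mul(-387566, Pow(-354350, -1)), 189530), -1)) = Mul(Add(Add(4, Mul(Mul(0, Add(4, -6)), -8), 8), Add(14632, 212)), Pow(Add(Mul(-387566, Rational(-1, 354350)), 189530), -1)) = Mul(Add(Add(4, Mul(Mul(0, -2), -8), 8), 14844), Pow(Add(Rational(193783, 177175), 189530), -1)) = Mul(Add(Add(4, Mul(0, -8), 8), 14844), Pow(Rational(33580171533, 177175), -1)) = Mul(Add(Add(4, 0, 8), 14844), Rational(177175, 33580171533)) = Mul(Add(12, 14844), Rational(177175, 33580171533)) = Mul(14856, Rational(177175, 33580171533)) = Rational(877370600, 11193390511)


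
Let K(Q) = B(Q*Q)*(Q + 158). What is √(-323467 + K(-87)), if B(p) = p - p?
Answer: I*√323467 ≈ 568.74*I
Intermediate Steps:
B(p) = 0
K(Q) = 0 (K(Q) = 0*(Q + 158) = 0*(158 + Q) = 0)
√(-323467 + K(-87)) = √(-323467 + 0) = √(-323467) = I*√323467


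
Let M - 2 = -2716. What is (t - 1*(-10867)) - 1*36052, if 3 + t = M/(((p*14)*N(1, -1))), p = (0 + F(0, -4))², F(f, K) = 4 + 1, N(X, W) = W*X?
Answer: -4406543/175 ≈ -25180.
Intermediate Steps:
M = -2714 (M = 2 - 2716 = -2714)
F(f, K) = 5
p = 25 (p = (0 + 5)² = 5² = 25)
t = 832/175 (t = -3 - 2714/((25*14)*(-1*1)) = -3 - 2714/(350*(-1)) = -3 - 2714/(-350) = -3 - 2714*(-1/350) = -3 + 1357/175 = 832/175 ≈ 4.7543)
(t - 1*(-10867)) - 1*36052 = (832/175 - 1*(-10867)) - 1*36052 = (832/175 + 10867) - 36052 = 1902557/175 - 36052 = -4406543/175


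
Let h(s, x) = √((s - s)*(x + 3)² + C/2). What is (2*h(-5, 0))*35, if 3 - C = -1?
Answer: 70*√2 ≈ 98.995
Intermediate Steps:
C = 4 (C = 3 - 1*(-1) = 3 + 1 = 4)
h(s, x) = √2 (h(s, x) = √((s - s)*(x + 3)² + 4/2) = √(0*(3 + x)² + 4*(½)) = √(0 + 2) = √2)
(2*h(-5, 0))*35 = (2*√2)*35 = 70*√2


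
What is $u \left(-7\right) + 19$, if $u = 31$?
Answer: $-198$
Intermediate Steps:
$u \left(-7\right) + 19 = 31 \left(-7\right) + 19 = -217 + 19 = -198$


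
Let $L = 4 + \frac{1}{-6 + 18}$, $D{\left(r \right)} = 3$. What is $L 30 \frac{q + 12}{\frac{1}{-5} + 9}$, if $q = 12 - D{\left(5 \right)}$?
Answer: $\frac{25725}{88} \approx 292.33$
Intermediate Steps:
$L = \frac{49}{12}$ ($L = 4 + \frac{1}{12} = \frac{49}{12} \approx 4.0833$)
$q = 9$ ($q = 12 - 3 = 9$)
$L 30 \frac{q + 12}{\frac{1}{-5} + 9} = \frac{49}{12} \cdot 30 \frac{9 + 12}{\frac{1}{-5} + 9} = \frac{245 \frac{21}{- \frac{1}{5} + 9}}{2} = \frac{245 \frac{21}{\frac{44}{5}}}{2} = \frac{245 \cdot 21 \cdot \frac{5}{44}}{2} = \frac{245}{2} \cdot \frac{105}{44} = \frac{25725}{88}$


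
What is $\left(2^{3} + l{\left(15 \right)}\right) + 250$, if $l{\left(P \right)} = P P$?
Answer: $483$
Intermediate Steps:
$l{\left(P \right)} = P^{2}$
$\left(2^{3} + l{\left(15 \right)}\right) + 250 = \left(2^{3} + 15^{2}\right) + 250 = \left(8 + 225\right) + 250 = 233 + 250 = 483$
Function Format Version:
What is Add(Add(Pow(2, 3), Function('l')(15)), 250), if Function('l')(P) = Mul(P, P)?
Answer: 483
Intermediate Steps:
Function('l')(P) = Pow(P, 2)
Add(Add(Pow(2, 3), Function('l')(15)), 250) = Add(Add(Pow(2, 3), Pow(15, 2)), 250) = Add(Add(8, 225), 250) = Add(233, 250) = 483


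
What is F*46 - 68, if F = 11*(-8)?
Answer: -4116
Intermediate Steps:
F = -88
F*46 - 68 = -88*46 - 68 = -4048 - 68 = -4116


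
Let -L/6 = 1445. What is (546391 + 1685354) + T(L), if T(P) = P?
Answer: 2223075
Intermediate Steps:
L = -8670 (L = -6*1445 = -8670)
(546391 + 1685354) + T(L) = (546391 + 1685354) - 8670 = 2231745 - 8670 = 2223075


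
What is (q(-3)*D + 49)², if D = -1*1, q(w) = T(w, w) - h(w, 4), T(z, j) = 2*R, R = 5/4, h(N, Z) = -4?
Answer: 7225/4 ≈ 1806.3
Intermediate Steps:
R = 5/4 (R = 5*(¼) = 5/4 ≈ 1.2500)
T(z, j) = 5/2 (T(z, j) = 2*(5/4) = 5/2)
q(w) = 13/2 (q(w) = 5/2 - 1*(-4) = 5/2 + 4 = 13/2)
D = -1
(q(-3)*D + 49)² = ((13/2)*(-1) + 49)² = (-13/2 + 49)² = (85/2)² = 7225/4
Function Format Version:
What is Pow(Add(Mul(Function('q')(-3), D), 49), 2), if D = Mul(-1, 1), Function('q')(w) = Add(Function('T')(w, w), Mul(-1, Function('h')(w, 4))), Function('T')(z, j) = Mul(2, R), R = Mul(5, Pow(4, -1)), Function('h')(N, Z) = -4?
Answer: Rational(7225, 4) ≈ 1806.3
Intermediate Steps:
R = Rational(5, 4) (R = Mul(5, Rational(1, 4)) = Rational(5, 4) ≈ 1.2500)
Function('T')(z, j) = Rational(5, 2) (Function('T')(z, j) = Mul(2, Rational(5, 4)) = Rational(5, 2))
Function('q')(w) = Rational(13, 2) (Function('q')(w) = Add(Rational(5, 2), Mul(-1, -4)) = Add(Rational(5, 2), 4) = Rational(13, 2))
D = -1
Pow(Add(Mul(Function('q')(-3), D), 49), 2) = Pow(Add(Mul(Rational(13, 2), -1), 49), 2) = Pow(Add(Rational(-13, 2), 49), 2) = Pow(Rational(85, 2), 2) = Rational(7225, 4)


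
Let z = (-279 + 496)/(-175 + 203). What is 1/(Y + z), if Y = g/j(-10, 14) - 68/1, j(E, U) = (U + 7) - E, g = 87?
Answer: -124/7123 ≈ -0.017408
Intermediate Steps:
j(E, U) = 7 + U - E (j(E, U) = (7 + U) - E = 7 + U - E)
z = 31/4 (z = 217/28 = 217*(1/28) = 31/4 ≈ 7.7500)
Y = -2021/31 (Y = 87/(7 + 14 - 1*(-10)) - 68/1 = 87/(7 + 14 + 10) - 68*1 = 87/31 - 68 = -2021/31 ≈ -65.194)
1/(Y + z) = 1/(-2021/31 + 31/4) = 1/(-7123/124) = -124/7123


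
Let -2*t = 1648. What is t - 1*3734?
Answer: -4558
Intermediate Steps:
t = -824 (t = -½*1648 = -824)
t - 1*3734 = -824 - 1*3734 = -824 - 3734 = -4558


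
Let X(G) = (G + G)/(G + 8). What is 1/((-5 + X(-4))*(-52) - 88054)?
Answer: -1/87690 ≈ -1.1404e-5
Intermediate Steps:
X(G) = 2*G/(8 + G) (X(G) = (2*G)/(8 + G) = 2*G/(8 + G))
1/((-5 + X(-4))*(-52) - 88054) = 1/((-5 + 2*(-4)/(8 - 4))*(-52) - 88054) = 1/((-5 + 2*(-4)/4)*(-52) - 88054) = 1/((-5 + 2*(-4)*(¼))*(-52) - 88054) = 1/((-5 - 2)*(-52) - 88054) = 1/(-7*(-52) - 88054) = 1/(364 - 88054) = 1/(-87690) = -1/87690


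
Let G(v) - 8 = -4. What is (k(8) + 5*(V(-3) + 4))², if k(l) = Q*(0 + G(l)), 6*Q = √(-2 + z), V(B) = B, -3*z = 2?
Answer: 643/27 + 40*I*√6/9 ≈ 23.815 + 10.887*I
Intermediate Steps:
z = -⅔ (z = -⅓*2 = -⅔ ≈ -0.66667)
G(v) = 4 (G(v) = 8 - 4 = 4)
Q = I*√6/9 (Q = √(-2 - ⅔)/6 = √(-8/3)/6 = (2*I*√6/3)/6 = I*√6/9 ≈ 0.27217*I)
k(l) = 4*I*√6/9 (k(l) = (I*√6/9)*(0 + 4) = (I*√6/9)*4 = 4*I*√6/9)
(k(8) + 5*(V(-3) + 4))² = (4*I*√6/9 + 5*(-3 + 4))² = (4*I*√6/9 + 5*1)² = (4*I*√6/9 + 5)² = (5 + 4*I*√6/9)²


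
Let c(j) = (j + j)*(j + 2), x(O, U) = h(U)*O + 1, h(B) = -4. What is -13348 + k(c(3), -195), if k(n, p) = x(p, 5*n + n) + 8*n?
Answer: -12327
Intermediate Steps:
x(O, U) = 1 - 4*O (x(O, U) = -4*O + 1 = 1 - 4*O)
c(j) = 2*j*(2 + j) (c(j) = (2*j)*(2 + j) = 2*j*(2 + j))
k(n, p) = 1 - 4*p + 8*n (k(n, p) = (1 - 4*p) + 8*n = 1 - 4*p + 8*n)
-13348 + k(c(3), -195) = -13348 + (1 - 4*(-195) + 8*(2*3*(2 + 3))) = -13348 + (1 + 780 + 8*(2*3*5)) = -13348 + (1 + 780 + 8*30) = -13348 + (1 + 780 + 240) = -13348 + 1021 = -12327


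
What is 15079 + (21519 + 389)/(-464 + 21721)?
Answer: 320556211/21257 ≈ 15080.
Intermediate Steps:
15079 + (21519 + 389)/(-464 + 21721) = 15079 + 21908/21257 = 320556211/21257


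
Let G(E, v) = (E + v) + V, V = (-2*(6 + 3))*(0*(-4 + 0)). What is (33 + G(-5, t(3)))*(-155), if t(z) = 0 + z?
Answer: -4805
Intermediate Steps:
t(z) = z
V = 0 (V = (-2*9)*(0*(-4)) = -18*0 = 0)
G(E, v) = E + v (G(E, v) = (E + v) + 0 = E + v)
(33 + G(-5, t(3)))*(-155) = (33 + (-5 + 3))*(-155) = (33 - 2)*(-155) = 31*(-155) = -4805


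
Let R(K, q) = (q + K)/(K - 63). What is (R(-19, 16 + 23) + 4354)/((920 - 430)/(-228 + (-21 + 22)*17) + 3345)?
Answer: 37664344/28917505 ≈ 1.3025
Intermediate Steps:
R(K, q) = (K + q)/(-63 + K)
(R(-19, 16 + 23) + 4354)/((920 - 430)/(-228 + (-21 + 22)*17) + 3345) = ((-19 + (16 + 23))/(-63 - 19) + 4354)/((920 - 430)/(-228 + (-21 + 22)*17) + 3345) = ((-19 + 39)/(-82) + 4354)/(490/(-228 + 1*17) + 3345) = (-1/82*20 + 4354)/(490/(-228 + 17) + 3345) = (-10/41 + 4354)/(490/(-211) + 3345) = 178504/(41*(490*(-1/211) + 3345)) = 178504/(41*(-490/211 + 3345)) = 178504/(41*(705305/211)) = (178504/41)*(211/705305) = 37664344/28917505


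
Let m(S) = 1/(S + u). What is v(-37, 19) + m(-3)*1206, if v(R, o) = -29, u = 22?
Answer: 655/19 ≈ 34.474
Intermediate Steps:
m(S) = 1/(22 + S) (m(S) = 1/(S + 22) = 1/(22 + S))
v(-37, 19) + m(-3)*1206 = -29 + 1206/(22 - 3) = -29 + 1206/19 = 655/19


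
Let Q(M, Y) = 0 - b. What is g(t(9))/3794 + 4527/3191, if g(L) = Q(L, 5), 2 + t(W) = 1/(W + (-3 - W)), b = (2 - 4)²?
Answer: 8581337/6053327 ≈ 1.4176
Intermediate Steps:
b = 4 (b = (-2)² = 4)
t(W) = -7/3 (t(W) = -2 + 1/(W + (-3 - W)) = -2 + 1/(-3) = -2 - ⅓ = -7/3)
Q(M, Y) = -4 (Q(M, Y) = 0 - 1*4 = 0 - 4 = -4)
g(L) = -4
g(t(9))/3794 + 4527/3191 = -4/3794 + 4527/3191 = -4*1/3794 + 4527*(1/3191) = -2/1897 + 4527/3191 = 8581337/6053327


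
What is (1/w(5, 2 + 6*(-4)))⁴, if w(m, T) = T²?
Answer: 1/54875873536 ≈ 1.8223e-11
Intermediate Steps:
(1/w(5, 2 + 6*(-4)))⁴ = (1/((2 + 6*(-4))²))⁴ = (1/((2 - 24)²))⁴ = (1/((-22)²))⁴ = (1/484)⁴ = 1/54875873536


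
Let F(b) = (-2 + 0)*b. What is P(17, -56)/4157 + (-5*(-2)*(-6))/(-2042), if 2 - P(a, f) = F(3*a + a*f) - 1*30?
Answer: -1682460/4244297 ≈ -0.39640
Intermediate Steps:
F(b) = -2*b
P(a, f) = 32 + 6*a + 2*a*f (P(a, f) = 2 - (-2*(3*a + a*f) - 1*30) = 2 - ((-6*a - 2*a*f) - 30) = 2 - (-30 - 6*a - 2*a*f) = 2 + (30 + 6*a + 2*a*f) = 32 + 6*a + 2*a*f)
P(17, -56)/4157 + (-5*(-2)*(-6))/(-2042) = (32 + 2*17*(3 - 56))/4157 + (-5*(-2)*(-6))/(-2042) = (32 + 2*17*(-53))*(1/4157) + (10*(-6))*(-1/2042) = (32 - 1802)*(1/4157) - 60*(-1/2042) = -1770*1/4157 + 30/1021 = -1770/4157 + 30/1021 = -1682460/4244297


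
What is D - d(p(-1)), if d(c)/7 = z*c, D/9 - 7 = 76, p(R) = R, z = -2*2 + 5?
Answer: 754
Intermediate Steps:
z = 1 (z = -4 + 5 = 1)
D = 747 (D = 63 + 9*76 = 63 + 684 = 747)
d(c) = 7*c (d(c) = 7*(1*c) = 7*c)
D - d(p(-1)) = 747 - 7*(-1) = 747 - 1*(-7) = 747 + 7 = 754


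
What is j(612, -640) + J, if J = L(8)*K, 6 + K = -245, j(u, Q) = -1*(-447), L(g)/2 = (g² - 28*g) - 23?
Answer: 92313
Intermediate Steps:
L(g) = -46 - 56*g + 2*g² (L(g) = 2*((g² - 28*g) - 23) = 2*(-23 + g² - 28*g) = -46 - 56*g + 2*g²)
j(u, Q) = 447
K = -251 (K = -6 - 245 = -251)
J = 91866 (J = (-46 - 56*8 + 2*8²)*(-251) = (-46 - 448 + 2*64)*(-251) = (-46 - 448 + 128)*(-251) = -366*(-251) = 91866)
j(612, -640) + J = 447 + 91866 = 92313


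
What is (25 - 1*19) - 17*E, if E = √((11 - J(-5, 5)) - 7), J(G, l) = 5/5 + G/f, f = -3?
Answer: 6 - 34*√3/3 ≈ -13.630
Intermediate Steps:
J(G, l) = 1 - G/3 (J(G, l) = 5/5 + G/(-3) = 5*(⅕) + G*(-⅓) = 1 - G/3)
E = 2*√3/3 (E = √((11 - (1 - ⅓*(-5))) - 7) = √((11 - (1 + 5/3)) - 7) = √((11 - 1*8/3) - 7) = √((11 - 8/3) - 7) = √(25/3 - 7) = √(4/3) = 2*√3/3 ≈ 1.1547)
(25 - 1*19) - 17*E = (25 - 1*19) - 34*√3/3 = (25 - 19) - 34*√3/3 = 6 - 34*√3/3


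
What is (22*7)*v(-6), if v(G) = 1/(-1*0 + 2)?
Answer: 77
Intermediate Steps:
v(G) = ½ (v(G) = 1/(0 + 2) = 1/2 = ½)
(22*7)*v(-6) = (22*7)*(½) = 154*(½) = 77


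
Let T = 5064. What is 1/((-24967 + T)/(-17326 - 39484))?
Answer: 4370/1531 ≈ 2.8543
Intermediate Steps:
1/((-24967 + T)/(-17326 - 39484)) = 1/((-24967 + 5064)/(-17326 - 39484)) = 1/(-19903/(-56810)) = 1/(-19903*(-1/56810)) = 1/(1531/4370) = 4370/1531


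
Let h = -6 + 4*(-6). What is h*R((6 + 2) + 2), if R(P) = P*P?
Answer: -3000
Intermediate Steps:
R(P) = P**2
h = -30 (h = -6 - 24 = -30)
h*R((6 + 2) + 2) = -30*((6 + 2) + 2)**2 = -30*(8 + 2)**2 = -30*10**2 = -30*100 = -3000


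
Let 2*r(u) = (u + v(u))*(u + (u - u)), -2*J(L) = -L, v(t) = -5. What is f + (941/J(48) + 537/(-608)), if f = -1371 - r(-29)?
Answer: -3330031/1824 ≈ -1825.7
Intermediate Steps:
J(L) = L/2 (J(L) = -(-1)*L/2 = L/2)
r(u) = u*(-5 + u)/2 (r(u) = ((u - 5)*(u + (u - u)))/2 = ((-5 + u)*(u + 0))/2 = ((-5 + u)*u)/2 = (u*(-5 + u))/2 = u*(-5 + u)/2)
f = -1864 (f = -1371 - (-29)*(-5 - 29)/2 = -1371 - (-29)*(-34)/2 = -1371 - 1*493 = -1371 - 493 = -1864)
f + (941/J(48) + 537/(-608)) = -1864 + (941/(((½)*48)) + 537/(-608)) = -1864 + (941/24 + 537*(-1/608)) = -1864 + (941*(1/24) - 537/608) = -1864 + (941/24 - 537/608) = -1864 + 69905/1824 = -3330031/1824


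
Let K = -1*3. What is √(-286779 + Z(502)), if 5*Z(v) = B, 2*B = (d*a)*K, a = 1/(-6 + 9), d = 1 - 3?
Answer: I*√7169470/5 ≈ 535.52*I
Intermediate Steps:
d = -2
a = ⅓ (a = 1/3 = ⅓ ≈ 0.33333)
K = -3
B = 1 (B = (-2*⅓*(-3))/2 = (-⅔*(-3))/2 = (½)*2 = 1)
Z(v) = ⅕ (Z(v) = (⅕)*1 = ⅕)
√(-286779 + Z(502)) = √(-286779 + ⅕) = √(-1433894/5) = I*√7169470/5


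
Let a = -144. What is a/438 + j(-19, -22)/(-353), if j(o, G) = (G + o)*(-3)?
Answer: -17451/25769 ≈ -0.67721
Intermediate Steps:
j(o, G) = -3*G - 3*o
a/438 + j(-19, -22)/(-353) = -144/438 + (-3*(-22) - 3*(-19))/(-353) = -144*1/438 + (66 + 57)*(-1/353) = -24/73 + 123*(-1/353) = -24/73 - 123/353 = -17451/25769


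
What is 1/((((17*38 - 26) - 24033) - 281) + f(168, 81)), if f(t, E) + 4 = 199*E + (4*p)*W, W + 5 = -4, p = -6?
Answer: -1/7363 ≈ -0.00013581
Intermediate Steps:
W = -9 (W = -5 - 4 = -9)
f(t, E) = 212 + 199*E (f(t, E) = -4 + (199*E + (4*(-6))*(-9)) = -4 + (199*E - 24*(-9)) = -4 + (199*E + 216) = -4 + (216 + 199*E) = 212 + 199*E)
1/((((17*38 - 26) - 24033) - 281) + f(168, 81)) = 1/((((17*38 - 26) - 24033) - 281) + (212 + 199*81)) = 1/((((646 - 26) - 24033) - 281) + (212 + 16119)) = 1/(((620 - 24033) - 281) + 16331) = 1/((-23413 - 281) + 16331) = 1/(-23694 + 16331) = 1/(-7363) = -1/7363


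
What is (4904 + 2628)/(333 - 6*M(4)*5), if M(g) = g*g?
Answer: -1076/21 ≈ -51.238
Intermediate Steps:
M(g) = g²
(4904 + 2628)/(333 - 6*M(4)*5) = (4904 + 2628)/(333 - 6*4²*5) = 7532/(333 - 6*16*5) = 7532/(333 - 96*5) = 7532/(333 - 480) = 7532/(-147) = 7532*(-1/147) = -1076/21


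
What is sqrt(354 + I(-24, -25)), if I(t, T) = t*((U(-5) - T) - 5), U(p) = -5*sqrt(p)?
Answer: sqrt(-126 + 120*I*sqrt(5)) ≈ 9.2314 + 14.533*I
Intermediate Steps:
I(t, T) = t*(-5 - T - 5*I*sqrt(5)) (I(t, T) = t*((-5*I*sqrt(5) - T) - 5) = t*((-T - 5*I*sqrt(5)) - 5) = t*(-5 - T - 5*I*sqrt(5)))
sqrt(354 + I(-24, -25)) = sqrt(354 - 1*(-24)*(5 - 25 + 5*I*sqrt(5))) = sqrt(354 - 1*(-24)*(-20 + 5*I*sqrt(5))) = sqrt(354 + (-480 + 120*I*sqrt(5))) = sqrt(-126 + 120*I*sqrt(5))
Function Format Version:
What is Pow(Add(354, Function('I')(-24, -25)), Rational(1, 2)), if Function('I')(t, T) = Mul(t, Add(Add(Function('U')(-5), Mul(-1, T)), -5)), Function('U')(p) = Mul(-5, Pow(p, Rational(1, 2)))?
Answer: Pow(Add(-126, Mul(120, I, Pow(5, Rational(1, 2)))), Rational(1, 2)) ≈ Add(9.2314, Mul(14.533, I))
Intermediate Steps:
Function('I')(t, T) = Mul(t, Add(-5, Mul(-1, T), Mul(-5, I, Pow(5, Rational(1, 2))))) (Function('I')(t, T) = Mul(t, Add(Add(Mul(-5, Pow(-5, Rational(1, 2))), Mul(-1, T)), -5)) = Mul(t, Add(Add(Mul(-5, Mul(I, Pow(5, Rational(1, 2)))), Mul(-1, T)), -5)) = Mul(t, Add(Add(Mul(-5, I, Pow(5, Rational(1, 2))), Mul(-1, T)), -5)) = Mul(t, Add(Add(Mul(-1, T), Mul(-5, I, Pow(5, Rational(1, 2)))), -5)) = Mul(t, Add(-5, Mul(-1, T), Mul(-5, I, Pow(5, Rational(1, 2))))))
Pow(Add(354, Function('I')(-24, -25)), Rational(1, 2)) = Pow(Add(354, Mul(-1, -24, Add(5, -25, Mul(5, I, Pow(5, Rational(1, 2)))))), Rational(1, 2)) = Pow(Add(354, Mul(-1, -24, Add(-20, Mul(5, I, Pow(5, Rational(1, 2)))))), Rational(1, 2)) = Pow(Add(354, Add(-480, Mul(120, I, Pow(5, Rational(1, 2))))), Rational(1, 2)) = Pow(Add(-126, Mul(120, I, Pow(5, Rational(1, 2)))), Rational(1, 2))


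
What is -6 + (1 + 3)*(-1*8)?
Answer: -38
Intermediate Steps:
-6 + (1 + 3)*(-1*8) = -6 + 4*(-8) = -6 - 32 = -38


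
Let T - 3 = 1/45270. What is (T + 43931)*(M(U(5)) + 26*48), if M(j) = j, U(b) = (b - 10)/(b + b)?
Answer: 992457198319/18108 ≈ 5.4808e+7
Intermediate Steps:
U(b) = (-10 + b)/(2*b) (U(b) = (-10 + b)/((2*b)) = (-10 + b)*(1/(2*b)) = (-10 + b)/(2*b))
T = 135811/45270 (T = 3 + 1/45270 = 135811/45270 ≈ 3.0000)
(T + 43931)*(M(U(5)) + 26*48) = (135811/45270 + 43931)*((½)*(-10 + 5)/5 + 26*48) = 1988892181*((½)*(⅕)*(-5) + 1248)/45270 = 1988892181*(-½ + 1248)/45270 = (1988892181/45270)*(2495/2) = 992457198319/18108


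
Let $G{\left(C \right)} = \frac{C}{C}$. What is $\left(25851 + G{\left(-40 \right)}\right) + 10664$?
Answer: $36516$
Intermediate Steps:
$G{\left(C \right)} = 1$
$\left(25851 + G{\left(-40 \right)}\right) + 10664 = \left(25851 + 1\right) + 10664 = 25852 + 10664 = 36516$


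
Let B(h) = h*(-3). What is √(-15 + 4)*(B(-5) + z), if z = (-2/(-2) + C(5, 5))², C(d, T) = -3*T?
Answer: 211*I*√11 ≈ 699.81*I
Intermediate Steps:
z = 196 (z = (-2/(-2) - 3*5)² = (-2*(-½) - 15)² = (1 - 15)² = (-14)² = 196)
B(h) = -3*h
√(-15 + 4)*(B(-5) + z) = √(-15 + 4)*(-3*(-5) + 196) = √(-11)*(15 + 196) = (I*√11)*211 = 211*I*√11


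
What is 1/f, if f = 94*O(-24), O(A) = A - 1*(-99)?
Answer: 1/7050 ≈ 0.00014184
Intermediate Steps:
O(A) = 99 + A (O(A) = A + 99 = 99 + A)
f = 7050 (f = 94*(99 - 24) = 94*75 = 7050)
1/f = 1/7050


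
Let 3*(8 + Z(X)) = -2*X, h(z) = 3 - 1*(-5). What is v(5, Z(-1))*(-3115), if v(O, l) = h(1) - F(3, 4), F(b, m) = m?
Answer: -12460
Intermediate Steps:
h(z) = 8 (h(z) = 3 + 5 = 8)
Z(X) = -8 - 2*X/3 (Z(X) = -8 + (-2*X)/3 = -8 - 2*X/3)
v(O, l) = 4 (v(O, l) = 8 - 1*4 = 8 - 4 = 4)
v(5, Z(-1))*(-3115) = 4*(-3115) = -12460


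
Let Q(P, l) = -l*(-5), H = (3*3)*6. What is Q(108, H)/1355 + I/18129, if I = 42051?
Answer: 4124929/1637653 ≈ 2.5188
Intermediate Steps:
H = 54 (H = 9*6 = 54)
Q(P, l) = 5*l
Q(108, H)/1355 + I/18129 = (5*54)/1355 + 42051/18129 = 270*(1/1355) + 42051*(1/18129) = 54/271 + 14017/6043 = 4124929/1637653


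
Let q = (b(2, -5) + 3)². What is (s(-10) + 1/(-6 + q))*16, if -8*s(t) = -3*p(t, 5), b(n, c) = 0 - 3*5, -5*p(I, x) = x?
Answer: -406/69 ≈ -5.8841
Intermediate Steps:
p(I, x) = -x/5
b(n, c) = -15 (b(n, c) = 0 - 15 = -15)
s(t) = -3/8 (s(t) = -(-3)*(-⅕*5)/8 = -(-3)*(-1)/8 = -⅛*3 = -3/8)
q = 144 (q = (-15 + 3)² = (-12)² = 144)
(s(-10) + 1/(-6 + q))*16 = (-3/8 + 1/(-6 + 144))*16 = (-3/8 + 1/138)*16 = -203/552*16 = -406/69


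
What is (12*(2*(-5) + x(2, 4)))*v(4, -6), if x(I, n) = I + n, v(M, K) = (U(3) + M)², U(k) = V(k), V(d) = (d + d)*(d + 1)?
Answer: -37632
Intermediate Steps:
V(d) = 2*d*(1 + d) (V(d) = (2*d)*(1 + d) = 2*d*(1 + d))
U(k) = 2*k*(1 + k)
v(M, K) = (24 + M)² (v(M, K) = (2*3*(1 + 3) + M)² = (2*3*4 + M)² = (24 + M)²)
(12*(2*(-5) + x(2, 4)))*v(4, -6) = (12*(2*(-5) + (2 + 4)))*(24 + 4)² = (12*(-10 + 6))*28² = (12*(-4))*784 = -48*784 = -37632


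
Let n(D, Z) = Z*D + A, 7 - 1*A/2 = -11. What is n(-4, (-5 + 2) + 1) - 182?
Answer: -138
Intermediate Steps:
A = 36 (A = 14 - 2*(-11) = 14 + 22 = 36)
n(D, Z) = 36 + D*Z (n(D, Z) = Z*D + 36 = D*Z + 36 = 36 + D*Z)
n(-4, (-5 + 2) + 1) - 182 = (36 - 4*((-5 + 2) + 1)) - 182 = (36 - 4*(-3 + 1)) - 182 = (36 - 4*(-2)) - 182 = (36 + 8) - 182 = 44 - 182 = -138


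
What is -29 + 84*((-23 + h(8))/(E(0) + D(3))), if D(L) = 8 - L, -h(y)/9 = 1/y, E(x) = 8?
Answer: -4807/26 ≈ -184.88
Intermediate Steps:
h(y) = -9/y
-29 + 84*((-23 + h(8))/(E(0) + D(3))) = -29 + 84*((-23 - 9/8)/(8 + (8 - 1*3))) = -29 + 84*((-23 - 9*⅛)/(8 + (8 - 3))) = -29 + 84*((-23 - 9/8)/(8 + 5)) = -29 + 84*(-193/8/13) = -29 + 84*(-193/8*1/13) = -29 + 84*(-193/104) = -29 - 4053/26 = -4807/26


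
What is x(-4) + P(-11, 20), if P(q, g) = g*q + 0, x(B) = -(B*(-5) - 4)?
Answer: -236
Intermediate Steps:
x(B) = 4 + 5*B (x(B) = -(-5*B - 4) = -(-4 - 5*B) = 4 + 5*B)
P(q, g) = g*q
x(-4) + P(-11, 20) = (4 + 5*(-4)) + 20*(-11) = (4 - 20) - 220 = -16 - 220 = -236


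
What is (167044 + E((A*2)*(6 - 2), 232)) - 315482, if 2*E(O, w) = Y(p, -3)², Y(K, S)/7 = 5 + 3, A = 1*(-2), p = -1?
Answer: -146870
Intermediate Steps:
A = -2
Y(K, S) = 56 (Y(K, S) = 7*(5 + 3) = 7*8 = 56)
E(O, w) = 1568 (E(O, w) = (½)*56² = (½)*3136 = 1568)
(167044 + E((A*2)*(6 - 2), 232)) - 315482 = (167044 + 1568) - 315482 = 168612 - 315482 = -146870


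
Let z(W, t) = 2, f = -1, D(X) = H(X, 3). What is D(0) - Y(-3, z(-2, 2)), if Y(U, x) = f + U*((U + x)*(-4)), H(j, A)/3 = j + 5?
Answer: 28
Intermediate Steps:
H(j, A) = 15 + 3*j (H(j, A) = 3*(j + 5) = 3*(5 + j) = 15 + 3*j)
D(X) = 15 + 3*X
Y(U, x) = -1 + U*(-4*U - 4*x) (Y(U, x) = -1 + U*((U + x)*(-4)) = -1 + U*(-4*U - 4*x))
D(0) - Y(-3, z(-2, 2)) = (15 + 3*0) - (-1 - 4*(-3)**2 - 4*(-3)*2) = (15 + 0) - (-1 - 4*9 + 24) = 15 - (-1 - 36 + 24) = 15 - 1*(-13) = 15 + 13 = 28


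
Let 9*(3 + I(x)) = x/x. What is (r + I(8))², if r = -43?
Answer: 170569/81 ≈ 2105.8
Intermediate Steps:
I(x) = -26/9 (I(x) = -3 + (x/x)/9 = -3 + (⅑)*1 = -3 + ⅑ = -26/9)
(r + I(8))² = (-43 - 26/9)² = (-413/9)² = 170569/81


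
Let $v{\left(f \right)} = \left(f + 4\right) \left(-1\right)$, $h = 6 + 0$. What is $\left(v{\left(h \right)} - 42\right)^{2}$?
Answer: $2704$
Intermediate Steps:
$h = 6$
$v{\left(f \right)} = -4 - f$ ($v{\left(f \right)} = \left(4 + f\right) \left(-1\right) = -4 - f$)
$\left(v{\left(h \right)} - 42\right)^{2} = \left(\left(-4 - 6\right) - 42\right)^{2} = \left(-10 - 42\right)^{2} = \left(-52\right)^{2} = 2704$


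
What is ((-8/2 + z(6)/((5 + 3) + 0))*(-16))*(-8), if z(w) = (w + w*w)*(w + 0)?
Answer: 3520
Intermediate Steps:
z(w) = w*(w + w²) (z(w) = (w + w²)*w = w*(w + w²))
((-8/2 + z(6)/((5 + 3) + 0))*(-16))*(-8) = ((-8/2 + (6²*(1 + 6))/((5 + 3) + 0))*(-16))*(-8) = ((-8*½ + (36*7)/(8 + 0))*(-16))*(-8) = ((-4 + 252/8)*(-16))*(-8) = ((-4 + 252*(⅛))*(-16))*(-8) = ((-4 + 63/2)*(-16))*(-8) = ((55/2)*(-16))*(-8) = -440*(-8) = 3520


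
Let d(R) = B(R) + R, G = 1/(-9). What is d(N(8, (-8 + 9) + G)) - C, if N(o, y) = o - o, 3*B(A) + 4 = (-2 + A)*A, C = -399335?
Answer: 1198001/3 ≈ 3.9933e+5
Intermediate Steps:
G = -1/9 (G = 1*(-1/9) = -1/9 ≈ -0.11111)
B(A) = -4/3 + A*(-2 + A)/3 (B(A) = -4/3 + ((-2 + A)*A)/3 = -4/3 + (A*(-2 + A))/3 = -4/3 + A*(-2 + A)/3)
N(o, y) = 0
d(R) = -4/3 + R/3 + R**2/3 (d(R) = (-4/3 - 2*R/3 + R**2/3) + R = -4/3 + R/3 + R**2/3)
d(N(8, (-8 + 9) + G)) - C = (-4/3 + (1/3)*0 + (1/3)*0**2) - 1*(-399335) = (-4/3 + 0 + (1/3)*0) + 399335 = (-4/3 + 0 + 0) + 399335 = -4/3 + 399335 = 1198001/3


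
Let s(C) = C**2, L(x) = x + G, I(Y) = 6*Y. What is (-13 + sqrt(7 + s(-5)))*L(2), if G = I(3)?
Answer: -260 + 80*sqrt(2) ≈ -146.86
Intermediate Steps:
G = 18 (G = 6*3 = 18)
L(x) = 18 + x (L(x) = x + 18 = 18 + x)
(-13 + sqrt(7 + s(-5)))*L(2) = (-13 + sqrt(7 + (-5)**2))*(18 + 2) = (-13 + sqrt(7 + 25))*20 = (-13 + sqrt(32))*20 = (-13 + 4*sqrt(2))*20 = -260 + 80*sqrt(2)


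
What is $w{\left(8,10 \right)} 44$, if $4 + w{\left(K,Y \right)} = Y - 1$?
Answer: $220$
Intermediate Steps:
$w{\left(K,Y \right)} = -5 + Y$ ($w{\left(K,Y \right)} = -4 + \left(Y - 1\right) = -4 + \left(-1 + Y\right) = -5 + Y$)
$w{\left(8,10 \right)} 44 = \left(-5 + 10\right) 44 = 5 \cdot 44 = 220$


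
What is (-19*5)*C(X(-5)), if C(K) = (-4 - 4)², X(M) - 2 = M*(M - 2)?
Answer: -6080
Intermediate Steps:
X(M) = 2 + M*(-2 + M) (X(M) = 2 + M*(M - 2) = 2 + M*(-2 + M))
C(K) = 64 (C(K) = (-8)² = 64)
(-19*5)*C(X(-5)) = -19*5*64 = -95*64 = -6080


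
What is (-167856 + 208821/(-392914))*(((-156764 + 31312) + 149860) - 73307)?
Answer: 3225044607743295/392914 ≈ 8.2080e+9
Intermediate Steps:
(-167856 + 208821/(-392914))*(((-156764 + 31312) + 149860) - 73307) = (-167856 + 208821*(-1/392914))*((-125452 + 149860) - 73307) = (-167856 - 208821/392914)*(24408 - 73307) = -65953181205/392914*(-48899) = 3225044607743295/392914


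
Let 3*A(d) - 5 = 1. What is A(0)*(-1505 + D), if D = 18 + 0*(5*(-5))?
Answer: -2974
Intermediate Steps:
A(d) = 2 (A(d) = 5/3 + (⅓)*1 = 5/3 + ⅓ = 2)
D = 18 (D = 18 + 0*(-25) = 18 + 0 = 18)
A(0)*(-1505 + D) = 2*(-1505 + 18) = 2*(-1487) = -2974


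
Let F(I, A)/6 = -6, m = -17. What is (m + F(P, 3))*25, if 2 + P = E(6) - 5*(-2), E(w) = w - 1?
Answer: -1325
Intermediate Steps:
E(w) = -1 + w
P = 13 (P = -2 + ((-1 + 6) - 5*(-2)) = -2 + (5 + 10) = -2 + 15 = 13)
F(I, A) = -36 (F(I, A) = 6*(-6) = -36)
(m + F(P, 3))*25 = (-17 - 36)*25 = -53*25 = -1325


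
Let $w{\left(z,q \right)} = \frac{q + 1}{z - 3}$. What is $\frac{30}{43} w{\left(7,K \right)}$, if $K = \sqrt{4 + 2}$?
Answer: $\frac{15}{86} + \frac{15 \sqrt{6}}{86} \approx 0.60166$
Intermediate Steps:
$K = \sqrt{6} \approx 2.4495$
$w{\left(z,q \right)} = \frac{1 + q}{-3 + z}$
$\frac{30}{43} w{\left(7,K \right)} = \frac{30}{43} \frac{1 + \sqrt{6}}{-3 + 7} = 30 \cdot \frac{1}{43} \frac{1 + \sqrt{6}}{4} = \frac{30 \frac{1 + \sqrt{6}}{4}}{43} = \frac{30 \left(\frac{1}{4} + \frac{\sqrt{6}}{4}\right)}{43} = \frac{15}{86} + \frac{15 \sqrt{6}}{86}$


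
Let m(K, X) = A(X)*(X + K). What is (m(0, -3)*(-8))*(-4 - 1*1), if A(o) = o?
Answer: 360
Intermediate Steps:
m(K, X) = X*(K + X) (m(K, X) = X*(X + K) = X*(K + X))
(m(0, -3)*(-8))*(-4 - 1*1) = (-3*(0 - 3)*(-8))*(-4 - 1*1) = (-3*(-3)*(-8))*(-4 - 1) = (9*(-8))*(-5) = -72*(-5) = 360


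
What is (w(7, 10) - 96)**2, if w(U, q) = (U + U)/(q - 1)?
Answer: 722500/81 ≈ 8919.8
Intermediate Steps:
w(U, q) = 2*U/(-1 + q) (w(U, q) = (2*U)/(-1 + q) = 2*U/(-1 + q))
(w(7, 10) - 96)**2 = (2*7/(-1 + 10) - 96)**2 = (2*7/9 - 96)**2 = (2*7*(1/9) - 96)**2 = (14/9 - 96)**2 = (-850/9)**2 = 722500/81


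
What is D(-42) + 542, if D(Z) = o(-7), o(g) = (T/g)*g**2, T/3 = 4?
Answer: 458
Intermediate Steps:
T = 12 (T = 3*4 = 12)
o(g) = 12*g (o(g) = (12/g)*g**2 = 12*g)
D(Z) = -84 (D(Z) = 12*(-7) = -84)
D(-42) + 542 = -84 + 542 = 458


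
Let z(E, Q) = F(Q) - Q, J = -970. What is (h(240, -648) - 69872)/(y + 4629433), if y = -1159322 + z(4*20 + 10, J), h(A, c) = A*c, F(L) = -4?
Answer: -225392/3471077 ≈ -0.064934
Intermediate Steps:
z(E, Q) = -4 - Q
y = -1158356 (y = -1159322 + (-4 - 1*(-970)) = -1159322 + (-4 + 970) = -1159322 + 966 = -1158356)
(h(240, -648) - 69872)/(y + 4629433) = (240*(-648) - 69872)/(-1158356 + 4629433) = (-155520 - 69872)/3471077 = -225392*1/3471077 = -225392/3471077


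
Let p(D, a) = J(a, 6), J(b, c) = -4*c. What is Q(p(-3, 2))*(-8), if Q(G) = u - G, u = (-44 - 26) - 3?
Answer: 392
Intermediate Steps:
p(D, a) = -24 (p(D, a) = -4*6 = -24)
u = -73 (u = -70 - 3 = -73)
Q(G) = -73 - G
Q(p(-3, 2))*(-8) = (-73 - 1*(-24))*(-8) = (-73 + 24)*(-8) = -49*(-8) = 392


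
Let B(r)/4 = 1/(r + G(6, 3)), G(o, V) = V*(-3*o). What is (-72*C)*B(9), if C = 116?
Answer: 3712/5 ≈ 742.40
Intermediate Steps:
G(o, V) = -3*V*o
B(r) = 4/(-54 + r) (B(r) = 4/(r - 3*3*6) = 4/(r - 54) = 4/(-54 + r))
(-72*C)*B(9) = (-72*116)*(4/(-54 + 9)) = -33408/(-45) = -33408*(-1)/45 = -8352*(-4/45) = 3712/5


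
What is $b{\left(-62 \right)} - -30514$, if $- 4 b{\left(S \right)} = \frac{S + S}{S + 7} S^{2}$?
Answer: $\frac{1559106}{55} \approx 28347.0$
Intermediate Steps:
$b{\left(S \right)} = - \frac{S^{3}}{2 \left(7 + S\right)}$ ($b{\left(S \right)} = - \frac{\frac{S + S}{S + 7} S^{2}}{4} = - \frac{\frac{2 S}{7 + S} S^{2}}{4} = - \frac{2 S^{3} \frac{1}{7 + S}}{4} = - \frac{S^{3}}{2 \left(7 + S\right)}$)
$b{\left(-62 \right)} - -30514 = - \frac{\left(-62\right)^{3}}{14 + 2 \left(-62\right)} - -30514 = \left(-1\right) \left(-238328\right) \frac{1}{14 - 124} + 30514 = \left(-1\right) \left(-238328\right) \frac{1}{-110} + 30514 = \left(-1\right) \left(-238328\right) \left(- \frac{1}{110}\right) + 30514 = - \frac{119164}{55} + 30514 = \frac{1559106}{55}$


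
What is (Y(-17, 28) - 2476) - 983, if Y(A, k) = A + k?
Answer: -3448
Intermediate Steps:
(Y(-17, 28) - 2476) - 983 = ((-17 + 28) - 2476) - 983 = (11 - 2476) - 983 = -2465 - 983 = -3448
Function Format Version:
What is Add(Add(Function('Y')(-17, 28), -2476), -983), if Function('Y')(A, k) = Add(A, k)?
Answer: -3448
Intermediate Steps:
Add(Add(Function('Y')(-17, 28), -2476), -983) = Add(Add(Add(-17, 28), -2476), -983) = Add(Add(11, -2476), -983) = Add(-2465, -983) = -3448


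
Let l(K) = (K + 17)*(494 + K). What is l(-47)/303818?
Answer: -6705/151909 ≈ -0.044138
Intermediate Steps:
l(K) = (17 + K)*(494 + K)
l(-47)/303818 = (8398 + (-47)² + 511*(-47))/303818 = (8398 + 2209 - 24017)*(1/303818) = -13410*1/303818 = -6705/151909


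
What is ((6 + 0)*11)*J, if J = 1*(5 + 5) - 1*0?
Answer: 660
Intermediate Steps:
J = 10 (J = 1*10 + 0 = 10 + 0 = 10)
((6 + 0)*11)*J = ((6 + 0)*11)*10 = (6*11)*10 = 66*10 = 660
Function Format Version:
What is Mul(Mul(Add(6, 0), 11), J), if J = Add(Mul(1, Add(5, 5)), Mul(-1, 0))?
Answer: 660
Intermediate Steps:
J = 10 (J = Add(Mul(1, 10), 0) = Add(10, 0) = 10)
Mul(Mul(Add(6, 0), 11), J) = Mul(Mul(Add(6, 0), 11), 10) = Mul(Mul(6, 11), 10) = Mul(66, 10) = 660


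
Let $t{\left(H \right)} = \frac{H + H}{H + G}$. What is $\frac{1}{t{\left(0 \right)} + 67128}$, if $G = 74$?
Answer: $\frac{1}{67128} \approx 1.4897 \cdot 10^{-5}$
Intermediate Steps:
$t{\left(H \right)} = \frac{2 H}{74 + H}$ ($t{\left(H \right)} = \frac{H + H}{H + 74} = \frac{2 H}{74 + H}$)
$\frac{1}{t{\left(0 \right)} + 67128} = \frac{1}{2 \cdot 0 \frac{1}{74 + 0} + 67128} = \frac{1}{2 \cdot 0 \cdot \frac{1}{74} + 67128} = \frac{1}{0 + 67128} = \frac{1}{67128}$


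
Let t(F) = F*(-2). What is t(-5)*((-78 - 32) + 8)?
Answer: -1020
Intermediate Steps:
t(F) = -2*F
t(-5)*((-78 - 32) + 8) = (-2*(-5))*((-78 - 32) + 8) = 10*(-110 + 8) = 10*(-102) = -1020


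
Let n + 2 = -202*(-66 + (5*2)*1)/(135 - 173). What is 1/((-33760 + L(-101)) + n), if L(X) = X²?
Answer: -19/453315 ≈ -4.1913e-5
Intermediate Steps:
n = -5694/19 (n = -2 - 202*(-66 + (5*2)*1)/(135 - 173) = -2 - 202*(-66 + 10*1)/(-38) = -2 - 202*(-66 + 10)*(-1)/38 = -2 - (-11312)*(-1)/38 = -2 - 202*28/19 = -2 - 5656/19 = -5694/19 ≈ -299.68)
1/((-33760 + L(-101)) + n) = 1/((-33760 + (-101)²) - 5694/19) = 1/((-33760 + 10201) - 5694/19) = 1/(-23559 - 5694/19) = 1/(-453315/19) = -19/453315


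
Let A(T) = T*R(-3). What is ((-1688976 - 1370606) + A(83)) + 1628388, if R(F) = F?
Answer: -1431443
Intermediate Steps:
A(T) = -3*T (A(T) = T*(-3) = -3*T)
((-1688976 - 1370606) + A(83)) + 1628388 = ((-1688976 - 1370606) - 3*83) + 1628388 = (-3059582 - 249) + 1628388 = -3059831 + 1628388 = -1431443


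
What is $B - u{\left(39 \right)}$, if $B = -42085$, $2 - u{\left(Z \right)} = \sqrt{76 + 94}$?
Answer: $-42087 + \sqrt{170} \approx -42074.0$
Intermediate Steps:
$u{\left(Z \right)} = 2 - \sqrt{170}$ ($u{\left(Z \right)} = 2 - \sqrt{76 + 94} = 2 - \sqrt{170}$)
$B - u{\left(39 \right)} = -42085 - \left(2 - \sqrt{170}\right) = -42087 + \sqrt{170}$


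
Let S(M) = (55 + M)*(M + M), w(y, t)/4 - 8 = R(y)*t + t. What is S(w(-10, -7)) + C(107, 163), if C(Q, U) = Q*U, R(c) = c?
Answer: 209993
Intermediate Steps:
w(y, t) = 32 + 4*t + 4*t*y (w(y, t) = 32 + 4*(y*t + t) = 32 + 4*(t*y + t) = 32 + 4*(t + t*y) = 32 + (4*t + 4*t*y) = 32 + 4*t + 4*t*y)
S(M) = 2*M*(55 + M) (S(M) = (55 + M)*(2*M) = 2*M*(55 + M))
S(w(-10, -7)) + C(107, 163) = 2*(32 + 4*(-7) + 4*(-7)*(-10))*(55 + (32 + 4*(-7) + 4*(-7)*(-10))) + 107*163 = 2*(32 - 28 + 280)*(55 + (32 - 28 + 280)) + 17441 = 2*284*(55 + 284) + 17441 = 2*284*339 + 17441 = 192552 + 17441 = 209993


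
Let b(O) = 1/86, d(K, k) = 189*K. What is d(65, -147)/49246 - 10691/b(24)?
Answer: -45278040511/49246 ≈ -9.1943e+5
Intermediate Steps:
b(O) = 1/86
d(65, -147)/49246 - 10691/b(24) = (189*65)/49246 - 10691/1/86 = 12285*(1/49246) - 10691*86 = 12285/49246 - 919426 = -45278040511/49246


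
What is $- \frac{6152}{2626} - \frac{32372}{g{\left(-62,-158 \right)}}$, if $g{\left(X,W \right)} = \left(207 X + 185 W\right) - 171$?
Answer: $- \frac{87410424}{55454555} \approx -1.5763$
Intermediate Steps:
$g{\left(X,W \right)} = -171 + 185 W + 207 X$ ($g{\left(X,W \right)} = \left(185 W + 207 X\right) - 171 = -171 + 185 W + 207 X$)
$- \frac{6152}{2626} - \frac{32372}{g{\left(-62,-158 \right)}} = - \frac{6152}{2626} - \frac{32372}{-171 + 185 \left(-158\right) + 207 \left(-62\right)} = \left(-6152\right) \frac{1}{2626} - \frac{32372}{-171 - 29230 - 12834} = - \frac{3076}{1313} - \frac{32372}{-42235} = - \frac{3076}{1313} - - \frac{32372}{42235} = - \frac{3076}{1313} + \frac{32372}{42235} = - \frac{87410424}{55454555}$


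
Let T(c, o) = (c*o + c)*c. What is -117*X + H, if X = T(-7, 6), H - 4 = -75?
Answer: -40202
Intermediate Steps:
H = -71 (H = 4 - 75 = -71)
T(c, o) = c*(c + c*o) (T(c, o) = (c + c*o)*c = c*(c + c*o))
X = 343 (X = (-7)²*(1 + 6) = 49*7 = 343)
-117*X + H = -117*343 - 71 = -40131 - 71 = -40202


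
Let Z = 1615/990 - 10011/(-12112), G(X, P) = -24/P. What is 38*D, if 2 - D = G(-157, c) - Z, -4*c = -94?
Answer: 5866968485/28178568 ≈ 208.21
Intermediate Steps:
c = 47/2 (c = -¼*(-94) = 47/2 ≈ 23.500)
Z = 2947177/1199088 (Z = 1615*(1/990) - 10011*(-1/12112) = 323/198 + 10011/12112 = 2947177/1199088 ≈ 2.4578)
D = 308787815/56357136 (D = 2 - (-24/47/2 - 1*2947177/1199088) = 2 - (-24*2/47 - 2947177/1199088) = 2 - (-48/47 - 2947177/1199088) = 2 - 1*(-196073543/56357136) = 2 + 196073543/56357136 = 308787815/56357136 ≈ 5.4791)
38*D = 38*(308787815/56357136) = 5866968485/28178568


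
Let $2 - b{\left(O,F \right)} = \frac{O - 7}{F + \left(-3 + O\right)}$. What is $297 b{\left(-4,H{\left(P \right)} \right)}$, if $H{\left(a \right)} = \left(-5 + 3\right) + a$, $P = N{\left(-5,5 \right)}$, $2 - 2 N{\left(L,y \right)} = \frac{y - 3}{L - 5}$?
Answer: $\frac{14256}{79} \approx 180.46$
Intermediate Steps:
$N{\left(L,y \right)} = 1 - \frac{-3 + y}{2 \left(-5 + L\right)}$ ($N{\left(L,y \right)} = 1 - \frac{\left(y - 3\right) \frac{1}{L - 5}}{2} = 1 - \frac{\left(-3 + y\right) \frac{1}{-5 + L}}{2} = 1 - \frac{\frac{1}{-5 + L} \left(-3 + y\right)}{2} = 1 - \frac{-3 + y}{2 \left(-5 + L\right)}$)
$P = \frac{11}{10}$ ($P = \frac{-7 - 5 + 2 \left(-5\right)}{2 \left(-5 - 5\right)} = \frac{-7 - 5 - 10}{2 \left(-10\right)} = \frac{1}{2} \left(- \frac{1}{10}\right) \left(-22\right) = \frac{11}{10} \approx 1.1$)
$H{\left(a \right)} = -2 + a$
$b{\left(O,F \right)} = 2 - \frac{-7 + O}{-3 + F + O}$ ($b{\left(O,F \right)} = 2 - \frac{O - 7}{F + \left(-3 + O\right)} = 2 - \frac{-7 + O}{-3 + F + O}$)
$297 b{\left(-4,H{\left(P \right)} \right)} = 297 \frac{1 - 4 + 2 \left(-2 + \frac{11}{10}\right)}{-3 + \left(-2 + \frac{11}{10}\right) - 4} = 297 \frac{1 - 4 + 2 \left(- \frac{9}{10}\right)}{-3 - \frac{9}{10} - 4} = 297 \frac{1 - 4 - \frac{9}{5}}{- \frac{79}{10}} = 297 \left(\left(- \frac{10}{79}\right) \left(- \frac{24}{5}\right)\right) = 297 \cdot \frac{48}{79} = \frac{14256}{79}$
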